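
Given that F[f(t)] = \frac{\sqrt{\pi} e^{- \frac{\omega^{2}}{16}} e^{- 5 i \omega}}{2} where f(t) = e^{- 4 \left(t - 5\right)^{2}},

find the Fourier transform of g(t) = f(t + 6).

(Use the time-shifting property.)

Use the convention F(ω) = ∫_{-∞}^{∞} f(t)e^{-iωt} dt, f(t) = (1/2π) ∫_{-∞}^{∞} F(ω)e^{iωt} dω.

F[g](ω) = \frac{\sqrt{\pi} e^{\omega \left(- \frac{\omega}{16} + i\right)}}{2}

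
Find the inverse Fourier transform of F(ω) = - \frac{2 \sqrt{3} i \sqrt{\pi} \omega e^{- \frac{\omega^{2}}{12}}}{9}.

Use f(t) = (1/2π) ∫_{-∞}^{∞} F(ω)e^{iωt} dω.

f(t) = 4 t e^{- 3 t^{2}}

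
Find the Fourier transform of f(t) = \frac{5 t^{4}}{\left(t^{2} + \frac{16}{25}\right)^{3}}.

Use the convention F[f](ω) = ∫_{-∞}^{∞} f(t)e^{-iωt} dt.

F(ω) = \frac{\pi \left(16 \omega^{2} - 100 \left|{\omega}\right| + 75\right) e^{- \frac{4 \left|{\omega}\right|}{5}}}{32}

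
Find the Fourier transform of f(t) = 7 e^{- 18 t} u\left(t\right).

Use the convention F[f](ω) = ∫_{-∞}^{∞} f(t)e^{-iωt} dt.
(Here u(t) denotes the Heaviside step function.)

F(ω) = \frac{7}{i \omega + 18}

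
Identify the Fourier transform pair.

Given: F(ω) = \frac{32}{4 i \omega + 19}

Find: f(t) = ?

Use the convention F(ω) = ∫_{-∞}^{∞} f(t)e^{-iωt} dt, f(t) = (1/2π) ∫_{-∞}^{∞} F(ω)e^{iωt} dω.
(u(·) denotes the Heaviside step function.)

f(t) = 8 e^{- \frac{19 t}{4}} u\left(t\right)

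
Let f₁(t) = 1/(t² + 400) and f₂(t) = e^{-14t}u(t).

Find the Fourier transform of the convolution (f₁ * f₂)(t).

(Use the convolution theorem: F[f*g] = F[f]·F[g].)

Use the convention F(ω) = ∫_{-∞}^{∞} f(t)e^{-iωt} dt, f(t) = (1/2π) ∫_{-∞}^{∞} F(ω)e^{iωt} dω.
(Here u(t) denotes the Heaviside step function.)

F[f₁*f₂](ω) = \frac{\pi e^{- 20 \left|{\omega}\right|}}{20 \left(i \omega + 14\right)}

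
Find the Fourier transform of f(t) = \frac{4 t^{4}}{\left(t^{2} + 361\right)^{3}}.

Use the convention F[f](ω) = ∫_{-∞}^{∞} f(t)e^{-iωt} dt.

F(ω) = \frac{\pi \left(361 \omega^{2} - 95 \left|{\omega}\right| + 3\right) e^{- 19 \left|{\omega}\right|}}{38}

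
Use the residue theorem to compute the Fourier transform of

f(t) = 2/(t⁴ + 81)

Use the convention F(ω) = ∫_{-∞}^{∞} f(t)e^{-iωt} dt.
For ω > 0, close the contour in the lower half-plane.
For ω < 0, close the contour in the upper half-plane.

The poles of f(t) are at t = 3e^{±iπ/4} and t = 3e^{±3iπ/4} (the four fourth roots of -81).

Let g(z) = f(z)e^{-iωz}; for large |z| the factor e^{-iωz} decays in the lower half-plane when ω > 0 and in the upper half-plane when ω < 0.

Case ω > 0 (lower half-plane, clockwise contour ⇒ F(ω) = -2πi·ΣRes):
  Res_{z = - \frac{3 \sqrt{2}}{2} - \frac{3 \sqrt{2} i}{2}} g(z) = \frac{\sqrt{2} i \left(1 - i\right) e^{\frac{3 \sqrt{2} \omega \left(-1 + i\right)}{2}}}{108}
  Res_{z = \frac{3 \sqrt{2}}{2} - \frac{3 \sqrt{2} i}{2}} g(z) = \frac{\sqrt{2} i \left(1 + i\right) e^{- \frac{3 \sqrt{2} \omega \left(1 + i\right)}{2}}}{108}
  F(ω) = -2πi·ΣRes = \frac{\sqrt{2} \pi \left(1 - i\right) \left(e^{3 \sqrt{2} i \omega} + i\right) e^{- \frac{3 \sqrt{2} \omega \left(1 + i\right)}{2}}}{54} = \frac{2 \pi e^{- \frac{3 \sqrt{2} \omega}{2}} \sin{\left(\frac{3 \sqrt{2} \omega}{2} + \frac{\pi}{4} \right)}}{27}

Case ω < 0 (upper half-plane, counterclockwise contour ⇒ F(ω) = +2πi·ΣRes):
  Res_{z = \frac{3 \sqrt{2}}{2} + \frac{3 \sqrt{2} i}{2}} g(z) = \frac{\sqrt{2} i \left(-1 + i\right) e^{\frac{3 \sqrt{2} \omega \left(1 - i\right)}{2}}}{108}
  Res_{z = - \frac{3 \sqrt{2}}{2} + \frac{3 \sqrt{2} i}{2}} g(z) = \frac{\sqrt{2} \left(1 - i\right) e^{\frac{3 \sqrt{2} \omega \left(1 + i\right)}{2}}}{108}
  F(ω) = 2πi·ΣRes = - \frac{\sqrt{2} i \pi \left(i \left(1 - i\right) e^{\frac{3 \sqrt{2} \omega \left(1 - i\right)}{2}} - \left(1 - i\right) e^{\frac{3 \sqrt{2} \omega \left(1 + i\right)}{2}}\right)}{54} = \frac{2 \pi e^{\frac{3 \sqrt{2} \omega}{2}} \cos{\left(\frac{3 \sqrt{2} \omega}{2} + \frac{\pi}{4} \right)}}{27}

Both cases combine into a single formula in |ω|:

F(ω) = \frac{2 \pi e^{- \frac{3 \sqrt{2} \left|{\omega}\right|}{2}} \sin{\left(\frac{3 \sqrt{2} \left|{\omega}\right|}{2} + \frac{\pi}{4} \right)}}{27}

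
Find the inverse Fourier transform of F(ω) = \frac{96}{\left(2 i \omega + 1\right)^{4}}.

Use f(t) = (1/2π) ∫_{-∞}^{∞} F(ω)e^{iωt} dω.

f(t) = t^{3} e^{- \frac{t}{2}} u\left(t\right)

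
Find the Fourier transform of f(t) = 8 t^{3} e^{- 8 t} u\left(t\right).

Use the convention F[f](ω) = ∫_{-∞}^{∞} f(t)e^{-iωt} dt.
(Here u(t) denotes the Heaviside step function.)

F(ω) = \frac{48}{\left(i \omega + 8\right)^{4}}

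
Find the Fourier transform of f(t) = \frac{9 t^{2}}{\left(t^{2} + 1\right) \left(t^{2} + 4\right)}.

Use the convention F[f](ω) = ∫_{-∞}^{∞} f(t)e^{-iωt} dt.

F(ω) = 3 \pi \left(2 - e^{\left|{\omega}\right|}\right) e^{- 2 \left|{\omega}\right|}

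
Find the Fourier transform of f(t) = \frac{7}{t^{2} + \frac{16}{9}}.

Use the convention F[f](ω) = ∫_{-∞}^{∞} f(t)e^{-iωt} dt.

F(ω) = \frac{21 \pi e^{- \frac{4 \left|{\omega}\right|}{3}}}{4}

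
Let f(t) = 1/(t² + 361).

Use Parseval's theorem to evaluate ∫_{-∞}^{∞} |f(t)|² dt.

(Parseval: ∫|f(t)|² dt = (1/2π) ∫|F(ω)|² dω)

∫|f(t)|² dt = \frac{\pi}{13718}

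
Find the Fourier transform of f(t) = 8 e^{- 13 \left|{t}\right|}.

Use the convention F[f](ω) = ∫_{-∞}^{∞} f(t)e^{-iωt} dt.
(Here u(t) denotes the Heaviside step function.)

F(ω) = \frac{208}{\omega^{2} + 169}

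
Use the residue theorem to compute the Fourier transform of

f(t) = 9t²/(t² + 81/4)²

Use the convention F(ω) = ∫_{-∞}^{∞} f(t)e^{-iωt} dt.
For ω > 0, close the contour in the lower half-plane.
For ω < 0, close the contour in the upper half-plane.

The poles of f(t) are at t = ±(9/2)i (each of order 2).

Let g(z) = f(z)e^{-iωz}; for large |z| the factor e^{-iωz} decays in the lower half-plane when ω > 0 and in the upper half-plane when ω < 0.

Case ω > 0 (lower half-plane, clockwise contour ⇒ F(ω) = -2πi·ΣRes):
  Res_{z = - \frac{9 i}{2}} g(z) = \frac{i \left(2 - 9 \omega\right) e^{- \frac{9 \omega}{2}}}{4} (pole of order 2)
  F(ω) = -2πi·ΣRes = \frac{\pi \left(2 - 9 \omega\right) e^{- \frac{9 \omega}{2}}}{2}

Case ω < 0 (upper half-plane, counterclockwise contour ⇒ F(ω) = +2πi·ΣRes):
  Res_{z = \frac{9 i}{2}} g(z) = \frac{i \left(- 9 \omega - 2\right) e^{\frac{9 \omega}{2}}}{4} (pole of order 2)
  F(ω) = 2πi·ΣRes = \frac{\pi \left(9 \omega + 2\right) e^{\frac{9 \omega}{2}}}{2}

Both cases combine into a single formula in |ω|:

F(ω) = \frac{\pi \left(2 - 9 \left|{\omega}\right|\right) e^{- \frac{9 \left|{\omega}\right|}{2}}}{2}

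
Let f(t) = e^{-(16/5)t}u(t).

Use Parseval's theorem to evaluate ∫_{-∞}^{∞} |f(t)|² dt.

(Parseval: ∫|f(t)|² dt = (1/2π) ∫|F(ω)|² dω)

∫|f(t)|² dt = \frac{5}{32}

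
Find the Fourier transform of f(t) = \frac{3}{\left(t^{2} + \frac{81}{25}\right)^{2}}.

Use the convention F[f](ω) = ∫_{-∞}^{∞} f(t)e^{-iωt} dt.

F(ω) = \frac{25 \pi \left(9 \left|{\omega}\right| + 5\right) e^{- \frac{9 \left|{\omega}\right|}{5}}}{486}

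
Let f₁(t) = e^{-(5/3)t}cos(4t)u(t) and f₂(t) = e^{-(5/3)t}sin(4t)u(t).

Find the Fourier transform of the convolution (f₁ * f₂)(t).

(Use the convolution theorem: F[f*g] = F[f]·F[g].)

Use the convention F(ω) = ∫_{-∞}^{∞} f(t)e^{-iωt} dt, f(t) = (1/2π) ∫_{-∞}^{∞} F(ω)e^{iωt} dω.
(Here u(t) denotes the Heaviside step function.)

F[f₁*f₂](ω) = \frac{108 \left(3 i \omega + 5\right)}{\left(\left(3 i \omega + 5\right)^{2} + 144\right)^{2}}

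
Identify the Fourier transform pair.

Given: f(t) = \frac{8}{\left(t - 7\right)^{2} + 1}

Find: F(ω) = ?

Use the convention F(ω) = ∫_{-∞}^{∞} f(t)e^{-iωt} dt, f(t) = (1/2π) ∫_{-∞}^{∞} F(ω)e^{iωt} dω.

F(ω) = 8 \pi e^{- 7 i \omega - \left|{\omega}\right|}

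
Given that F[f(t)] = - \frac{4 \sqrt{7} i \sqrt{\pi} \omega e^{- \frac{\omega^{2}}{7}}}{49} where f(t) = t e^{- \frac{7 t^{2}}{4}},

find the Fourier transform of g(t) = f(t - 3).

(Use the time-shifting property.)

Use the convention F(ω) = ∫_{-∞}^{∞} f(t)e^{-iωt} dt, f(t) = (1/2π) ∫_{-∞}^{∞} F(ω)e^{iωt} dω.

F[g](ω) = - \frac{4 \sqrt{7} i \sqrt{\pi} \omega e^{- \frac{\omega \left(\omega + 21 i\right)}{7}}}{49}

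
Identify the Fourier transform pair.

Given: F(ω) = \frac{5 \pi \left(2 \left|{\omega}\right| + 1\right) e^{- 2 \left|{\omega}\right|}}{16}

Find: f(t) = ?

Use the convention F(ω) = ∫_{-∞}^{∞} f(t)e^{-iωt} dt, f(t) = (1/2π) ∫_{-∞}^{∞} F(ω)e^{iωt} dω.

f(t) = \frac{5}{\left(t^{2} + 4\right)^{2}}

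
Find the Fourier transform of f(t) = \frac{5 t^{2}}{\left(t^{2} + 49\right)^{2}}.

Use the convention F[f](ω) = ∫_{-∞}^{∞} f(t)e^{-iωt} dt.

F(ω) = \frac{5 \pi \left(1 - 7 \left|{\omega}\right|\right) e^{- 7 \left|{\omega}\right|}}{14}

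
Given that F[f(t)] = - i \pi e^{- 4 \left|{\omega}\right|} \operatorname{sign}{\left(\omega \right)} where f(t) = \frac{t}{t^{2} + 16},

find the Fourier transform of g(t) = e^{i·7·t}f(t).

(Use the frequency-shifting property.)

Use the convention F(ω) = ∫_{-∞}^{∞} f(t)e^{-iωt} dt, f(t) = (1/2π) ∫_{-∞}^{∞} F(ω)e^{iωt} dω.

F[g](ω) = - i \pi e^{- 4 \left|{\omega - 7}\right|} \operatorname{sign}{\left(\omega - 7 \right)}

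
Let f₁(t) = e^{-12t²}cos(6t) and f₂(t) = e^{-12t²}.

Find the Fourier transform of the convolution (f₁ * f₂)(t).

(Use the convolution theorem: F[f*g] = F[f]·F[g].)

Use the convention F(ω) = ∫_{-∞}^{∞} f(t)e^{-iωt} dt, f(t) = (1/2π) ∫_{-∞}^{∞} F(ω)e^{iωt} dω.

F[f₁*f₂](ω) = \frac{\pi \left(e^{\frac{\omega}{2}} + 1\right) e^{- \frac{\omega^{2}}{24} - \frac{\omega}{4} - \frac{3}{4}}}{24}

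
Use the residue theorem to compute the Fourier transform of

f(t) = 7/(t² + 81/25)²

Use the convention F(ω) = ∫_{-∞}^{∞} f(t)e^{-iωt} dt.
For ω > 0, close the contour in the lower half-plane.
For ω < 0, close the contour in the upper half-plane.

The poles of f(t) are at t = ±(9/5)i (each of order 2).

Let g(z) = f(z)e^{-iωz}; for large |z| the factor e^{-iωz} decays in the lower half-plane when ω > 0 and in the upper half-plane when ω < 0.

Case ω > 0 (lower half-plane, clockwise contour ⇒ F(ω) = -2πi·ΣRes):
  Res_{z = - \frac{9 i}{5}} g(z) = \frac{175 i \left(9 \omega + 5\right) e^{- \frac{9 \omega}{5}}}{2916} (pole of order 2)
  F(ω) = -2πi·ΣRes = \frac{175 \pi \left(9 \omega + 5\right) e^{- \frac{9 \omega}{5}}}{1458}

Case ω < 0 (upper half-plane, counterclockwise contour ⇒ F(ω) = +2πi·ΣRes):
  Res_{z = \frac{9 i}{5}} g(z) = \frac{175 i \left(9 \omega - 5\right) e^{\frac{9 \omega}{5}}}{2916} (pole of order 2)
  F(ω) = 2πi·ΣRes = \frac{175 \pi \left(5 - 9 \omega\right) e^{\frac{9 \omega}{5}}}{1458}

Both cases combine into a single formula in |ω|:

F(ω) = \frac{175 \pi \left(9 \left|{\omega}\right| + 5\right) e^{- \frac{9 \left|{\omega}\right|}{5}}}{1458}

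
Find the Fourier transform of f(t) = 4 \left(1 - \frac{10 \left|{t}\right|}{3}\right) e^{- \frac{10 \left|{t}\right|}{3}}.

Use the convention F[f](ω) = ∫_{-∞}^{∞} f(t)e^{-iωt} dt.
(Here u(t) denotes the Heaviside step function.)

F(ω) = \frac{4320 \omega^{2}}{\left(9 \omega^{2} + 100\right)^{2}}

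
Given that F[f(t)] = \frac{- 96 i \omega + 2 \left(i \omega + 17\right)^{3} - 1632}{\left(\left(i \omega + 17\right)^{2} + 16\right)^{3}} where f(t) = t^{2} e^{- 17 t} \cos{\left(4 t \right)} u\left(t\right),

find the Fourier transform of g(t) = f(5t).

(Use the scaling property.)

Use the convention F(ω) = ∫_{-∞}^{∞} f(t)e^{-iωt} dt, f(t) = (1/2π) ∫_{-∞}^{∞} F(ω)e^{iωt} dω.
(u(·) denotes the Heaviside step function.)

F[g](ω) = \frac{50 \left(- 1200 i \omega + \left(i \omega + 85\right)^{3} - 102000\right)}{\left(\left(i \omega + 85\right)^{2} + 400\right)^{3}}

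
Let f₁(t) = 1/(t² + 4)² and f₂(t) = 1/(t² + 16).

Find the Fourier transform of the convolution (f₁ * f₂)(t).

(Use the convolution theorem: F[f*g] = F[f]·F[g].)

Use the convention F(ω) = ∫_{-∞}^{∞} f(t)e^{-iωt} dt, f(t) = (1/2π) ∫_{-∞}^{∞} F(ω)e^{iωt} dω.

F[f₁*f₂](ω) = \frac{\pi^{2} \left(2 \left|{\omega}\right| + 1\right) e^{- 6 \left|{\omega}\right|}}{64}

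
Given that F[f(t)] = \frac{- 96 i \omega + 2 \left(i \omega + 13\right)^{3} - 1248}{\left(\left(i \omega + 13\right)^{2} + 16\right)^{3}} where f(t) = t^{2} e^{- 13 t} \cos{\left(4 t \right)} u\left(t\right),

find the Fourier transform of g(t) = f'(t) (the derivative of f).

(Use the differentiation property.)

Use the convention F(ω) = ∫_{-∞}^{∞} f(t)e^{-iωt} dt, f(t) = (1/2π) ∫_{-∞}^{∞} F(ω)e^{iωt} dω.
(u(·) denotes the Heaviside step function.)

F[g](ω) = - \frac{2 i \omega \left(48 i \omega - \left(i \omega + 13\right)^{3} + 624\right)}{\left(\left(i \omega + 13\right)^{2} + 16\right)^{3}}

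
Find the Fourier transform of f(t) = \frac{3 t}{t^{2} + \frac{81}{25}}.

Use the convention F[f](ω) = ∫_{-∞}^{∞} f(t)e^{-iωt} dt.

F(ω) = - 3 i \pi e^{- \frac{9 \left|{\omega}\right|}{5}} \operatorname{sign}{\left(\omega \right)}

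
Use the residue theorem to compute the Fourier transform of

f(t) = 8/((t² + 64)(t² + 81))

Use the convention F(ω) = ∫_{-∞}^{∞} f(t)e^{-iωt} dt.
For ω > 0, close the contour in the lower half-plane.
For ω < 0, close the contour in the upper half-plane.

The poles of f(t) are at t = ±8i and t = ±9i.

Let g(z) = f(z)e^{-iωz}; for large |z| the factor e^{-iωz} decays in the lower half-plane when ω > 0 and in the upper half-plane when ω < 0.

Case ω > 0 (lower half-plane, clockwise contour ⇒ F(ω) = -2πi·ΣRes):
  Res_{z = - 8 i} g(z) = \frac{i e^{- 8 \omega}}{34}
  Res_{z = - 9 i} g(z) = - \frac{4 i e^{- 9 \omega}}{153}
  F(ω) = -2πi·ΣRes = \frac{\pi \left(9 e^{\omega} - 8\right) e^{- 9 \omega}}{153}

Case ω < 0 (upper half-plane, counterclockwise contour ⇒ F(ω) = +2πi·ΣRes):
  Res_{z = 8 i} g(z) = - \frac{i e^{8 \omega}}{34}
  Res_{z = 9 i} g(z) = \frac{4 i e^{9 \omega}}{153}
  F(ω) = 2πi·ΣRes = \frac{\pi \left(9 - 8 e^{\omega}\right) e^{8 \omega}}{153}

Both cases combine into a single formula in |ω|:

F(ω) = \frac{\pi \left(9 e^{\left|{\omega}\right|} - 8\right) e^{- 9 \left|{\omega}\right|}}{153}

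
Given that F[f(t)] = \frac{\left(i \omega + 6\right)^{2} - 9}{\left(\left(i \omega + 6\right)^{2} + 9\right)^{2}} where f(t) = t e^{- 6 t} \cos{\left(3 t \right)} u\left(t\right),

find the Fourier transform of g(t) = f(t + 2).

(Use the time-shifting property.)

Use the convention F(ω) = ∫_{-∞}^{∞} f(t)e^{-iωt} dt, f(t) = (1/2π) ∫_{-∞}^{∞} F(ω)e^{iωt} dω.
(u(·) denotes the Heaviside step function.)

F[g](ω) = \frac{\left(\left(i \omega + 6\right)^{2} - 9\right) e^{2 i \omega}}{\left(\left(i \omega + 6\right)^{2} + 9\right)^{2}}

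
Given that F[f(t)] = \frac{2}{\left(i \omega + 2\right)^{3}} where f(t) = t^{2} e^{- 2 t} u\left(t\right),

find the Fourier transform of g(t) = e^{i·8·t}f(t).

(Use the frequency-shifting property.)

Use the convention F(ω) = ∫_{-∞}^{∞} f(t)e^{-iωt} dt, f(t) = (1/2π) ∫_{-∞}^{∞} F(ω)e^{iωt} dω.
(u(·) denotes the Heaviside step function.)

F[g](ω) = \frac{2}{\left(i \left(\omega - 8\right) + 2\right)^{3}}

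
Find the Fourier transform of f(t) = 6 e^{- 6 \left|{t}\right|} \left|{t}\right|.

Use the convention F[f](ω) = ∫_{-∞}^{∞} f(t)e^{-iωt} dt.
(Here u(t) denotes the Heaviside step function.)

F(ω) = \frac{12 \left(36 - \omega^{2}\right)}{\left(\omega^{2} + 36\right)^{2}}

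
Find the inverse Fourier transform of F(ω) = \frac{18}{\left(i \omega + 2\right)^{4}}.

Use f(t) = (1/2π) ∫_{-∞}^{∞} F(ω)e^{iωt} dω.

f(t) = 3 t^{3} e^{- 2 t} u\left(t\right)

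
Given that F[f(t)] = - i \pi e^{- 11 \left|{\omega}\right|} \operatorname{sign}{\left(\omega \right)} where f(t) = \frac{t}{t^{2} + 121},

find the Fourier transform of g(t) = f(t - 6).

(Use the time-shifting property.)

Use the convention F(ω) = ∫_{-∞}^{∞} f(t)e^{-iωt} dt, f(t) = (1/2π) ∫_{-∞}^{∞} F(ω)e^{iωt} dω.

F[g](ω) = - i \pi e^{- 6 i \omega} e^{- 11 \left|{\omega}\right|} \operatorname{sign}{\left(\omega \right)}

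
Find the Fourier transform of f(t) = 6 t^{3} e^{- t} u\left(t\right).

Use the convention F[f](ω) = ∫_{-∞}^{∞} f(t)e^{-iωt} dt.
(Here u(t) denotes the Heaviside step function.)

F(ω) = \frac{36}{\left(i \omega + 1\right)^{4}}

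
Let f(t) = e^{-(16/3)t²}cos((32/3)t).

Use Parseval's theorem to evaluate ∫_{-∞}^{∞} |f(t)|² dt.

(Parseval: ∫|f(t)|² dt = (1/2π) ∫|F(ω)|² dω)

∫|f(t)|² dt = \frac{\sqrt{6} \sqrt{\pi} \left(1 + e^{\frac{32}{3}}\right)}{16 e^{\frac{32}{3}}}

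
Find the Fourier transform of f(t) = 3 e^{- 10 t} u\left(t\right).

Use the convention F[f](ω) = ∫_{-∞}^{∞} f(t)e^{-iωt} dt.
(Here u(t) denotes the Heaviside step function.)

F(ω) = \frac{3}{i \omega + 10}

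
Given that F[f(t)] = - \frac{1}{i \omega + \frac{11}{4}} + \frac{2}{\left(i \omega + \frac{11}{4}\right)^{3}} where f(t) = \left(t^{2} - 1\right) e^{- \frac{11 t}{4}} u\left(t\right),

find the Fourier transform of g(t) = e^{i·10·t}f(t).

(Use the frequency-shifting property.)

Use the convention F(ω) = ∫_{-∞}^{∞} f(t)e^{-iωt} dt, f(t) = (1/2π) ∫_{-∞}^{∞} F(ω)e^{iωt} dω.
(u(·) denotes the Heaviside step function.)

F[g](ω) = \frac{4 \left(128 i \left(\omega - 10\right) - \left(4 i \left(\omega - 10\right) + 11\right)^{3} + 352\right)}{\left(4 i \left(\omega - 10\right) + 11\right)^{4}}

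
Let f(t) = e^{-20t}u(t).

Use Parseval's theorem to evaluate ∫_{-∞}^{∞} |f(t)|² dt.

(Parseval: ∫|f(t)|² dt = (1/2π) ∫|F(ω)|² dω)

∫|f(t)|² dt = \frac{1}{40}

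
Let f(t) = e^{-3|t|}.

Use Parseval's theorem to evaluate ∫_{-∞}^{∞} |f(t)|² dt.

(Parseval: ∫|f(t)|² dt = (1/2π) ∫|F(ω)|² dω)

∫|f(t)|² dt = \frac{1}{3}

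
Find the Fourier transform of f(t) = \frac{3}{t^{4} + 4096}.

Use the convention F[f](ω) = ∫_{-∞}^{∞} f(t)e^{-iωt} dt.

F(ω) = \frac{3 \pi e^{- 4 \sqrt{2} \left|{\omega}\right|} \sin{\left(4 \sqrt{2} \left|{\omega}\right| + \frac{\pi}{4} \right)}}{512}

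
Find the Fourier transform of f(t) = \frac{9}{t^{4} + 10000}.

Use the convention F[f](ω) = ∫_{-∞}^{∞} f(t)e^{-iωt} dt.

F(ω) = \frac{9 \pi e^{- 5 \sqrt{2} \left|{\omega}\right|} \sin{\left(5 \sqrt{2} \left|{\omega}\right| + \frac{\pi}{4} \right)}}{1000}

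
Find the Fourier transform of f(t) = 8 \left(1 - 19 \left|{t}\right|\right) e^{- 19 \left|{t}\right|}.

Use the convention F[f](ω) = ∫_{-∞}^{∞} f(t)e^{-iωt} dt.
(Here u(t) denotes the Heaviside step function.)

F(ω) = \frac{608 \omega^{2}}{\left(\omega^{2} + 361\right)^{2}}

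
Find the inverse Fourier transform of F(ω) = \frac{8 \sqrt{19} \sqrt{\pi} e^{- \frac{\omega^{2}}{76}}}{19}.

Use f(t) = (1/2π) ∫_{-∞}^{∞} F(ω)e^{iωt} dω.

f(t) = 8 e^{- 19 t^{2}}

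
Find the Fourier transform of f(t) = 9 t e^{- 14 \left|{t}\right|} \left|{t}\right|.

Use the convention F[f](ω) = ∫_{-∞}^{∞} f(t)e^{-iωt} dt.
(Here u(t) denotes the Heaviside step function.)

F(ω) = \frac{36 i \omega \left(\omega^{2} - 588\right)}{\left(\omega^{2} + 196\right)^{3}}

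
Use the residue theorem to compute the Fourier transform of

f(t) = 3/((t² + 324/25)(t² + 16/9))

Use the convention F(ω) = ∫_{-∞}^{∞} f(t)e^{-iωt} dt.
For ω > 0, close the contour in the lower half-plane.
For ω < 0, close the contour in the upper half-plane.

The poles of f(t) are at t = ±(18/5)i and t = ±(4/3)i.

Let g(z) = f(z)e^{-iωz}; for large |z| the factor e^{-iωz} decays in the lower half-plane when ω > 0 and in the upper half-plane when ω < 0.

Case ω > 0 (lower half-plane, clockwise contour ⇒ F(ω) = -2πi·ΣRes):
  Res_{z = - \frac{18 i}{5}} g(z) = - \frac{375 i e^{- \frac{18 \omega}{5}}}{10064}
  Res_{z = - \frac{4 i}{3}} g(z) = \frac{2025 i e^{- \frac{4 \omega}{3}}}{20128}
  F(ω) = -2πi·ΣRes = \frac{2025 \pi e^{- \frac{4 \omega}{3}}}{10064} - \frac{375 \pi e^{- \frac{18 \omega}{5}}}{5032}

Case ω < 0 (upper half-plane, counterclockwise contour ⇒ F(ω) = +2πi·ΣRes):
  Res_{z = \frac{18 i}{5}} g(z) = \frac{375 i e^{\frac{18 \omega}{5}}}{10064}
  Res_{z = \frac{4 i}{3}} g(z) = - \frac{2025 i e^{\frac{4 \omega}{3}}}{20128}
  F(ω) = 2πi·ΣRes = \frac{75 \pi \left(- 10 e^{\frac{18 \omega}{5}} + 27 e^{\frac{4 \omega}{3}}\right)}{10064}

Both cases combine into a single formula in |ω|:

F(ω) = \frac{2025 \pi e^{- \frac{4 \left|{\omega}\right|}{3}}}{10064} - \frac{375 \pi e^{- \frac{18 \left|{\omega}\right|}{5}}}{5032}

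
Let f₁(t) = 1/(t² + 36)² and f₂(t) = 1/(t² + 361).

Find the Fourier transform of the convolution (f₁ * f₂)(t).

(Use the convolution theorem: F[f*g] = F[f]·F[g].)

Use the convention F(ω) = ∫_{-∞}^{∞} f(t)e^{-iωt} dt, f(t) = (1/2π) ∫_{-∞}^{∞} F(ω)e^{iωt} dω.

F[f₁*f₂](ω) = \frac{\pi^{2} \left(6 \left|{\omega}\right| + 1\right) e^{- 25 \left|{\omega}\right|}}{8208}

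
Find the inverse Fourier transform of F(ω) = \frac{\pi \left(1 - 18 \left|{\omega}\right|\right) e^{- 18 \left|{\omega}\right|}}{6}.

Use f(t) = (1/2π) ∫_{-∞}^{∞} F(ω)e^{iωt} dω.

f(t) = \frac{6 t^{2}}{\left(t^{2} + 324\right)^{2}}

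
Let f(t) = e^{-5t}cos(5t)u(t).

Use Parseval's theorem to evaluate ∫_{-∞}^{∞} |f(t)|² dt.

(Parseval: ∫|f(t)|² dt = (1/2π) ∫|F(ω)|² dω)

∫|f(t)|² dt = \frac{3}{40}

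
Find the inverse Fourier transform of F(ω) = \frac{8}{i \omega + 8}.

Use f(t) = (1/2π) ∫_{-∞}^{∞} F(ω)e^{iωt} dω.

f(t) = 8 e^{- 8 t} u\left(t\right)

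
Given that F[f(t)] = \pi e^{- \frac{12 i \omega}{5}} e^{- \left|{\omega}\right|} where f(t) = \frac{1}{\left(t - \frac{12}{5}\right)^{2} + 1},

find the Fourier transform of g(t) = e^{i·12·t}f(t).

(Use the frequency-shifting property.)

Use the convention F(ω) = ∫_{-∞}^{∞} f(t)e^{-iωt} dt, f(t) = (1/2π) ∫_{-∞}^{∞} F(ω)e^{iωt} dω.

F[g](ω) = \pi e^{- \frac{12 i \left(\omega - 12\right)}{5} - \left|{\omega - 12}\right|}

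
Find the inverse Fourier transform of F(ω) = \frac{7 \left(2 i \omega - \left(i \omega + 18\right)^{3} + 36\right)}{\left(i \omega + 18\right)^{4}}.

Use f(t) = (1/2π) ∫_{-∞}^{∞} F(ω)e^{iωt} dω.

f(t) = 7 \left(t^{2} - 1\right) e^{- 18 t} u\left(t\right)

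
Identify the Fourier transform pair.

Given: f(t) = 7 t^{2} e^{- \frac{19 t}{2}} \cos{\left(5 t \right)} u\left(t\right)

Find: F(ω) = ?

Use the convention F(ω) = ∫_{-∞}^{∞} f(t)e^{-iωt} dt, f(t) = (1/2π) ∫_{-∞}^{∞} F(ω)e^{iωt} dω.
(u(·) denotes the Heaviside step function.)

F(ω) = \frac{112 \left(- 600 i \omega + \left(2 i \omega + 19\right)^{3} - 5700\right)}{\left(\left(2 i \omega + 19\right)^{2} + 100\right)^{3}}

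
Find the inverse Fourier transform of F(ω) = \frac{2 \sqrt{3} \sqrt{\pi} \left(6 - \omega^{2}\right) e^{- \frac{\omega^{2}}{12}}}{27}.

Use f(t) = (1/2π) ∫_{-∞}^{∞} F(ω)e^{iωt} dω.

f(t) = 8 t^{2} e^{- 3 t^{2}}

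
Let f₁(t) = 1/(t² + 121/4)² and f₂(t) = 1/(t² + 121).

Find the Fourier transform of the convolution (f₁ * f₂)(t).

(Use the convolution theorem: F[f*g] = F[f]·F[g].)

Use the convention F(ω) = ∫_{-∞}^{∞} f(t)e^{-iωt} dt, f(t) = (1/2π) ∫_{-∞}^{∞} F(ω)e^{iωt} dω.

F[f₁*f₂](ω) = \frac{2 \pi^{2} \left(11 \left|{\omega}\right| + 2\right) e^{- \frac{33 \left|{\omega}\right|}{2}}}{14641}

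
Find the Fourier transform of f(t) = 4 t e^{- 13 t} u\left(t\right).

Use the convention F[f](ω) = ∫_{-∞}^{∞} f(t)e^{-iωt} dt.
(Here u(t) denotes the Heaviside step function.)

F(ω) = \frac{4}{\left(i \omega + 13\right)^{2}}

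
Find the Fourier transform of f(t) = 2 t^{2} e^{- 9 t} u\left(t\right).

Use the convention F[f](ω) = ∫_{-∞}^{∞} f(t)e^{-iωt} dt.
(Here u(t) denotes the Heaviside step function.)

F(ω) = \frac{4}{\left(i \omega + 9\right)^{3}}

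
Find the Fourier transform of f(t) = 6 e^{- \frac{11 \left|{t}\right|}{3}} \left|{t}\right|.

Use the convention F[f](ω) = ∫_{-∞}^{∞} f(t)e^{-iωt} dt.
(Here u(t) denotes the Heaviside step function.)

F(ω) = \frac{108 \left(121 - 9 \omega^{2}\right)}{\left(9 \omega^{2} + 121\right)^{2}}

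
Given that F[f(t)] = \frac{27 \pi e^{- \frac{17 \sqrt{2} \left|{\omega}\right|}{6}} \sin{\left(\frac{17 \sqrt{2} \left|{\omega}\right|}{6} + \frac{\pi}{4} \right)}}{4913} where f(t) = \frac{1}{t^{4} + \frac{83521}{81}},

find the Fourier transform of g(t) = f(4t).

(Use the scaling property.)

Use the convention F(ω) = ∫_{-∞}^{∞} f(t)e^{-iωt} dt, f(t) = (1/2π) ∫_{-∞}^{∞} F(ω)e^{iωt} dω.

F[g](ω) = \frac{27 \pi e^{- \frac{17 \sqrt{2} \left|{\omega}\right|}{24}} \sin{\left(\frac{17 \sqrt{2} \left|{\omega}\right|}{24} + \frac{\pi}{4} \right)}}{19652}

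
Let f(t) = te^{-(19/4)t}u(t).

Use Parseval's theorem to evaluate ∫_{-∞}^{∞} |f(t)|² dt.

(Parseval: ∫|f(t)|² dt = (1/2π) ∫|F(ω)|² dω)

∫|f(t)|² dt = \frac{16}{6859}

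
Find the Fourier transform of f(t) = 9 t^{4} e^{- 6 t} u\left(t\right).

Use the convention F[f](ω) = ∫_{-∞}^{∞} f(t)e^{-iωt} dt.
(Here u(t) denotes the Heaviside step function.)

F(ω) = \frac{216}{\left(i \omega + 6\right)^{5}}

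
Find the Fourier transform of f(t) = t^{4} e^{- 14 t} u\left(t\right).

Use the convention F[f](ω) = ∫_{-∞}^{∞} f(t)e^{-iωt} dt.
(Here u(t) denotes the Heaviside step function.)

F(ω) = \frac{24}{\left(i \omega + 14\right)^{5}}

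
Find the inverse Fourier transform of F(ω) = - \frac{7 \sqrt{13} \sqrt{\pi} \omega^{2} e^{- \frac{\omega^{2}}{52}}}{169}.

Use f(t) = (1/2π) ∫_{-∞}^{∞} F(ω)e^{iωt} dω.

f(t) = 7 \left(52 t^{2} - 2\right) e^{- 13 t^{2}}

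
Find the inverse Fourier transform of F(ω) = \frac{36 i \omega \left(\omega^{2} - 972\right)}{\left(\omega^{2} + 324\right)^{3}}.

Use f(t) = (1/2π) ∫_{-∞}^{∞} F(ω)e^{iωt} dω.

f(t) = 9 t e^{- 18 \left|{t}\right|} \left|{t}\right|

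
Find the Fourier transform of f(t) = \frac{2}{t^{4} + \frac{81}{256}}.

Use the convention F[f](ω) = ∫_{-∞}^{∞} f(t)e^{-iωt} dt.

F(ω) = \frac{128 \pi e^{- \frac{3 \sqrt{2} \left|{\omega}\right|}{8}} \sin{\left(\frac{3 \sqrt{2} \left|{\omega}\right|}{8} + \frac{\pi}{4} \right)}}{27}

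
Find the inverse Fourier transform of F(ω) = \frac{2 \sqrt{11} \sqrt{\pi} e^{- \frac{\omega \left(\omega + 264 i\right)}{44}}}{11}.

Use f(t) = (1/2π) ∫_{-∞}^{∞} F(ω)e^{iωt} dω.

f(t) = 2 e^{- 11 \left(t - 6\right)^{2}}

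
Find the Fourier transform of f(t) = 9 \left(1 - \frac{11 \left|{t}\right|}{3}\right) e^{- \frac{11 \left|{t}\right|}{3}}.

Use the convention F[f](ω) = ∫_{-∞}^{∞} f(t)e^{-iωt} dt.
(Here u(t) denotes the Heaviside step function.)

F(ω) = \frac{10692 \omega^{2}}{\left(9 \omega^{2} + 121\right)^{2}}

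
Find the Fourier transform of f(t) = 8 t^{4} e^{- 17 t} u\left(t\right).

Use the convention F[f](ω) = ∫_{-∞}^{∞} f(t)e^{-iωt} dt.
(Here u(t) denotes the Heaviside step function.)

F(ω) = \frac{192}{\left(i \omega + 17\right)^{5}}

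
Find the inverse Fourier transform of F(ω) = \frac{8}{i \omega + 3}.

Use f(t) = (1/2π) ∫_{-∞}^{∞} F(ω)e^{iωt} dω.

f(t) = 8 e^{- 3 t} u\left(t\right)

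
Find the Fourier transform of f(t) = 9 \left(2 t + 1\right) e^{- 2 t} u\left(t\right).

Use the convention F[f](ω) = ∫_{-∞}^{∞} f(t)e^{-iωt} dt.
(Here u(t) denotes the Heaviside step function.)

F(ω) = \frac{9 \left(- i \omega - 4\right)}{\omega^{2} - 4 i \omega - 4}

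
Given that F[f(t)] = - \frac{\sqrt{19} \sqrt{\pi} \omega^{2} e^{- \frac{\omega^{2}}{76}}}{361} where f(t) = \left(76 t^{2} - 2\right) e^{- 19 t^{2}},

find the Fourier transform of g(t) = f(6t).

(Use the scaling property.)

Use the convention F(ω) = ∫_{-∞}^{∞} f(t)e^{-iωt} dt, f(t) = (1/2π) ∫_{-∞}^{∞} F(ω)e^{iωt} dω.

F[g](ω) = - \frac{\sqrt{19} \sqrt{\pi} \omega^{2} e^{- \frac{\omega^{2}}{2736}}}{77976}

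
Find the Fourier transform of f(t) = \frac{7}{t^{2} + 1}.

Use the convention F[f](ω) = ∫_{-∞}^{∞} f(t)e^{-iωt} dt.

F(ω) = 7 \pi e^{- \left|{\omega}\right|}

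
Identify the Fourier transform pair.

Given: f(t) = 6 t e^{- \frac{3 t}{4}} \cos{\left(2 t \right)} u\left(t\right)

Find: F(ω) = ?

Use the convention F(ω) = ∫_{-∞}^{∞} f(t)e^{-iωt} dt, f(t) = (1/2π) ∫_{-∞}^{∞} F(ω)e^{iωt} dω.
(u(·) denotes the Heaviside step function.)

F(ω) = \frac{96 \left(\left(4 i \omega + 3\right)^{2} - 64\right)}{\left(\left(4 i \omega + 3\right)^{2} + 64\right)^{2}}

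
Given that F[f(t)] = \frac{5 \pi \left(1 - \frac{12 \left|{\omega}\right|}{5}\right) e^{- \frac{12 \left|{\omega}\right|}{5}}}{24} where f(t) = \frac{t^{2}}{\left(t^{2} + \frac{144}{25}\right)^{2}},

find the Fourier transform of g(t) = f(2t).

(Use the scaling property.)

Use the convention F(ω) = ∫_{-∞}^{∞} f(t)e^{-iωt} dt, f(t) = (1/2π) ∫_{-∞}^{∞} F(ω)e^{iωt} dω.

F[g](ω) = \frac{\pi \left(5 - 6 \left|{\omega}\right|\right) e^{- \frac{6 \left|{\omega}\right|}{5}}}{48}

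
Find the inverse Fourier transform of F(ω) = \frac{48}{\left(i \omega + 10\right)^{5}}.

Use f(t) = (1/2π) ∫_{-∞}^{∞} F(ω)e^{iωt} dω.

f(t) = 2 t^{4} e^{- 10 t} u\left(t\right)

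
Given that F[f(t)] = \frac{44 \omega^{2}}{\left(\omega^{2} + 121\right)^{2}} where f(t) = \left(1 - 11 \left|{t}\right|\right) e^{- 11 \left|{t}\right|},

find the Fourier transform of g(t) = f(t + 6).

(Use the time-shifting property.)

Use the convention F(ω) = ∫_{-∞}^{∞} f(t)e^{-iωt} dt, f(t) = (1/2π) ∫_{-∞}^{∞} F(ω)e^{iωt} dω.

F[g](ω) = \frac{44 \omega^{2} e^{6 i \omega}}{\left(\omega^{2} + 121\right)^{2}}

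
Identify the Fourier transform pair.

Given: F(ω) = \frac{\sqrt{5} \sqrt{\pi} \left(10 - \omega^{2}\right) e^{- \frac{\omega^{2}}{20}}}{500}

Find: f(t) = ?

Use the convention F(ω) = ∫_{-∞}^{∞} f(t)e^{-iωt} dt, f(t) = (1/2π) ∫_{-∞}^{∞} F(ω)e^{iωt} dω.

f(t) = t^{2} e^{- 5 t^{2}}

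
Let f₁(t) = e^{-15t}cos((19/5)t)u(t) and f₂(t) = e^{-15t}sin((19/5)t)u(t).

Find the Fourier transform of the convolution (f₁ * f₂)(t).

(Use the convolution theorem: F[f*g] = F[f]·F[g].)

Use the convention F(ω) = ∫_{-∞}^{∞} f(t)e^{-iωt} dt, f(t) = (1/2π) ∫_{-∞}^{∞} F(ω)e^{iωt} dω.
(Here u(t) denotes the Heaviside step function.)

F[f₁*f₂](ω) = \frac{2375 \left(i \omega + 15\right)}{\left(25 \left(i \omega + 15\right)^{2} + 361\right)^{2}}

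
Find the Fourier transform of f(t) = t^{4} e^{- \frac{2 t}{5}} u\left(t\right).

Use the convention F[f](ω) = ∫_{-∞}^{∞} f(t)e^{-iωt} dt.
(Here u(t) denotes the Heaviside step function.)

F(ω) = \frac{75000}{\left(5 i \omega + 2\right)^{5}}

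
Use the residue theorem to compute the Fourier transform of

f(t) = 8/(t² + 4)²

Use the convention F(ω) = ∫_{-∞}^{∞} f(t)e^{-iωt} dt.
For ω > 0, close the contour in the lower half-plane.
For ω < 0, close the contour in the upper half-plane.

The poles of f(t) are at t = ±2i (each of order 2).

Let g(z) = f(z)e^{-iωz}; for large |z| the factor e^{-iωz} decays in the lower half-plane when ω > 0 and in the upper half-plane when ω < 0.

Case ω > 0 (lower half-plane, clockwise contour ⇒ F(ω) = -2πi·ΣRes):
  Res_{z = - 2 i} g(z) = \frac{i \left(2 \omega + 1\right) e^{- 2 \omega}}{4} (pole of order 2)
  F(ω) = -2πi·ΣRes = \frac{\pi \left(2 \omega + 1\right) e^{- 2 \omega}}{2}

Case ω < 0 (upper half-plane, counterclockwise contour ⇒ F(ω) = +2πi·ΣRes):
  Res_{z = 2 i} g(z) = \frac{i \left(2 \omega - 1\right) e^{2 \omega}}{4} (pole of order 2)
  F(ω) = 2πi·ΣRes = \frac{\pi \left(1 - 2 \omega\right) e^{2 \omega}}{2}

Both cases combine into a single formula in |ω|:

F(ω) = \frac{\pi \left(2 \left|{\omega}\right| + 1\right) e^{- 2 \left|{\omega}\right|}}{2}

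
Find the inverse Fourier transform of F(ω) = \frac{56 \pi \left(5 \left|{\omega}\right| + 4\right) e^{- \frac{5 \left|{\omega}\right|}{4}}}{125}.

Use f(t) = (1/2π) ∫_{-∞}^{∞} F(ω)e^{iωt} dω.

f(t) = \frac{7}{\left(t^{2} + \frac{25}{16}\right)^{2}}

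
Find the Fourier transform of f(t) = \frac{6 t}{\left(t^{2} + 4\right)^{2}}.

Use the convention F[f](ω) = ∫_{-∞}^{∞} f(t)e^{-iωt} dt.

F(ω) = - \frac{3 i \pi \omega e^{- 2 \left|{\omega}\right|}}{2}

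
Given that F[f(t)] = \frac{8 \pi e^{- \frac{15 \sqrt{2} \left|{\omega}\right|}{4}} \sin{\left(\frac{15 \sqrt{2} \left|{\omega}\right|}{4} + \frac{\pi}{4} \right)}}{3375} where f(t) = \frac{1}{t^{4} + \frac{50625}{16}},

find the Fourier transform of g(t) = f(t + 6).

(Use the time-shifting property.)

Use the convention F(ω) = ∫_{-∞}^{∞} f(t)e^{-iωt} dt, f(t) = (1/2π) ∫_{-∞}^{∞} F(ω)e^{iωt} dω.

F[g](ω) = \frac{8 \pi e^{6 i \omega - \frac{15 \sqrt{2} \left|{\omega}\right|}{4}} \sin{\left(\frac{15 \sqrt{2} \left|{\omega}\right|}{4} + \frac{\pi}{4} \right)}}{3375}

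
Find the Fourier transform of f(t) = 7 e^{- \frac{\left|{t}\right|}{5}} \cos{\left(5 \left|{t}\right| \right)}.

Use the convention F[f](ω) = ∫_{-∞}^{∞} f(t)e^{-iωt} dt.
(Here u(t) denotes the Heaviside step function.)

F(ω) = \frac{70 \left(25 \omega^{2} + 626\right)}{625 \omega^{4} - 31200 \omega^{2} + 391876}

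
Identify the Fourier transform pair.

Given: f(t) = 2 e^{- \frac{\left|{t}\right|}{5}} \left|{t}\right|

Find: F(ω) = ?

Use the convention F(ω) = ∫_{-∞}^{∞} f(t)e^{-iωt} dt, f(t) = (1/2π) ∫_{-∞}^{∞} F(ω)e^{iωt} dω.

F(ω) = \frac{100 \left(1 - 25 \omega^{2}\right)}{\left(25 \omega^{2} + 1\right)^{2}}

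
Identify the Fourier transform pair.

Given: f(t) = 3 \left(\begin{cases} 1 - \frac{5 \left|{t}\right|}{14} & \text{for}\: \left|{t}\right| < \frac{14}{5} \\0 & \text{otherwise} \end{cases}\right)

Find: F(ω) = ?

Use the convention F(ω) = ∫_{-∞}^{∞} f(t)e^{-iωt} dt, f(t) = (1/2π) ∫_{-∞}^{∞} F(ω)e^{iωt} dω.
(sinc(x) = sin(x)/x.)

F(ω) = \frac{42 \operatorname{sinc}^{2}{\left(\frac{7 \omega}{5} \right)}}{5}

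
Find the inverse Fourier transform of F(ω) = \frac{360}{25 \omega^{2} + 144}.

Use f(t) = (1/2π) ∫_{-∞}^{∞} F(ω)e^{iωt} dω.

f(t) = 3 e^{- \frac{12 \left|{t}\right|}{5}}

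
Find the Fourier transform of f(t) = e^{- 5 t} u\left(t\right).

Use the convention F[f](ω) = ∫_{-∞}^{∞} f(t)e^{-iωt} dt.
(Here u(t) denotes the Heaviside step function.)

F(ω) = \frac{1}{i \omega + 5}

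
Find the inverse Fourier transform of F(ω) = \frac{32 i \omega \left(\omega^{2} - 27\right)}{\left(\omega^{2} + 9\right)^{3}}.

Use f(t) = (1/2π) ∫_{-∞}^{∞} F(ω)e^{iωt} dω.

f(t) = 8 t e^{- 3 \left|{t}\right|} \left|{t}\right|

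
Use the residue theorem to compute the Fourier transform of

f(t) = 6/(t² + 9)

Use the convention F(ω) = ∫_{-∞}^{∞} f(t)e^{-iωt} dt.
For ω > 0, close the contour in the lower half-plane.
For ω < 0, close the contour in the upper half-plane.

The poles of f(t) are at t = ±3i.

Let g(z) = f(z)e^{-iωz}; for large |z| the factor e^{-iωz} decays in the lower half-plane when ω > 0 and in the upper half-plane when ω < 0.

Case ω > 0 (lower half-plane, clockwise contour ⇒ F(ω) = -2πi·ΣRes):
  Res_{z = - 3 i} g(z) = i e^{- 3 \omega}
  F(ω) = -2πi·ΣRes = 2 \pi e^{- 3 \omega}

Case ω < 0 (upper half-plane, counterclockwise contour ⇒ F(ω) = +2πi·ΣRes):
  Res_{z = 3 i} g(z) = - i e^{3 \omega}
  F(ω) = 2πi·ΣRes = 2 \pi e^{3 \omega}

Both cases combine into a single formula in |ω|:

F(ω) = 2 \pi e^{- 3 \left|{\omega}\right|}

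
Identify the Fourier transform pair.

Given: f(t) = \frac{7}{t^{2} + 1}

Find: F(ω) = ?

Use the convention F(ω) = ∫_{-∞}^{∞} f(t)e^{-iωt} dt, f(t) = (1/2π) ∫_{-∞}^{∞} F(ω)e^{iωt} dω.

F(ω) = 7 \pi e^{- \left|{\omega}\right|}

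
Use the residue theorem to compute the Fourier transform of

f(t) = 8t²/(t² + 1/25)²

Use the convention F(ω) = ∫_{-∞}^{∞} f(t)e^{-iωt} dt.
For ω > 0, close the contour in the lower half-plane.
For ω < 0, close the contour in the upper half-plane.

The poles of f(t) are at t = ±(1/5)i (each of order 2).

Let g(z) = f(z)e^{-iωz}; for large |z| the factor e^{-iωz} decays in the lower half-plane when ω > 0 and in the upper half-plane when ω < 0.

Case ω > 0 (lower half-plane, clockwise contour ⇒ F(ω) = -2πi·ΣRes):
  Res_{z = - \frac{i}{5}} g(z) = 2 i \left(5 - \omega\right) e^{- \frac{\omega}{5}} (pole of order 2)
  F(ω) = -2πi·ΣRes = 4 \pi \left(5 - \omega\right) e^{- \frac{\omega}{5}}

Case ω < 0 (upper half-plane, counterclockwise contour ⇒ F(ω) = +2πi·ΣRes):
  Res_{z = \frac{i}{5}} g(z) = 2 i \left(- \omega - 5\right) e^{\frac{\omega}{5}} (pole of order 2)
  F(ω) = 2πi·ΣRes = 4 \pi \left(\omega + 5\right) e^{\frac{\omega}{5}}

Both cases combine into a single formula in |ω|:

F(ω) = 4 \pi \left(5 - \left|{\omega}\right|\right) e^{- \frac{\left|{\omega}\right|}{5}}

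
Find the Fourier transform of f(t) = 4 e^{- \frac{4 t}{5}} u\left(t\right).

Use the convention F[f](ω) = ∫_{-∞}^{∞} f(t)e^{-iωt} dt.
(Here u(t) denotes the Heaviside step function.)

F(ω) = \frac{20}{5 i \omega + 4}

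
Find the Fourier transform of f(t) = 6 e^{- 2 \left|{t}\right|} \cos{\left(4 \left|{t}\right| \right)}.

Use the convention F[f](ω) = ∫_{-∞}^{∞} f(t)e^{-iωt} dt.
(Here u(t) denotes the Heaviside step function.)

F(ω) = \frac{24 \left(\omega^{2} + 20\right)}{\omega^{4} - 24 \omega^{2} + 400}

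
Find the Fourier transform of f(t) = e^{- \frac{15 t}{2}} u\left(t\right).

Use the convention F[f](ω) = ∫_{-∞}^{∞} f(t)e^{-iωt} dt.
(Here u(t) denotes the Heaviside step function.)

F(ω) = \frac{2}{2 i \omega + 15}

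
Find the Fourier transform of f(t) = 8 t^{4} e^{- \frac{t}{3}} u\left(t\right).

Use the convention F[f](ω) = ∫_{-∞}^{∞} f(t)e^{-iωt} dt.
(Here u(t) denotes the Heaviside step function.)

F(ω) = \frac{46656}{\left(3 i \omega + 1\right)^{5}}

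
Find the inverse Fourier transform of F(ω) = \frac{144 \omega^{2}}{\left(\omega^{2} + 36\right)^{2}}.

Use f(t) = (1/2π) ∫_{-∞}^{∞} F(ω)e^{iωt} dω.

f(t) = 6 \left(1 - 6 \left|{t}\right|\right) e^{- 6 \left|{t}\right|}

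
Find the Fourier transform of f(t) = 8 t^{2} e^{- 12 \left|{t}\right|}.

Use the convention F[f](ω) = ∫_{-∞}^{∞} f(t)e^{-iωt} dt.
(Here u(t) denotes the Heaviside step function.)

F(ω) = \frac{1152 \left(48 - \omega^{2}\right)}{\left(\omega^{2} + 144\right)^{3}}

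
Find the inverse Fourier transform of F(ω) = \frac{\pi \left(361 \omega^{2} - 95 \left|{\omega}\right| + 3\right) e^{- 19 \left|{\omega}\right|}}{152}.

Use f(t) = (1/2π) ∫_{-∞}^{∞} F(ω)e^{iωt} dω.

f(t) = \frac{t^{4}}{\left(t^{2} + 361\right)^{3}}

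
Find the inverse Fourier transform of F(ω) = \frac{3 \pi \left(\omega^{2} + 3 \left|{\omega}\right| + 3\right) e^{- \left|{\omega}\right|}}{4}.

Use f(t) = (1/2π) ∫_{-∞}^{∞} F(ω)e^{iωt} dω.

f(t) = \frac{6}{\left(t^{2} + 1\right)^{3}}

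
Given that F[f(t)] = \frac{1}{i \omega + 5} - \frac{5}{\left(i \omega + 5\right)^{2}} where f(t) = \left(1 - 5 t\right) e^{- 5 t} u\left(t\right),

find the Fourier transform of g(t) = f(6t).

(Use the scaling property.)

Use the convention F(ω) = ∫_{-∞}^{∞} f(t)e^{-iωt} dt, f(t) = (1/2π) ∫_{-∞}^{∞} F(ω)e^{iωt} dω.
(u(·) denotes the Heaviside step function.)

F[g](ω) = \frac{i \omega}{- \omega^{2} + 60 i \omega + 900}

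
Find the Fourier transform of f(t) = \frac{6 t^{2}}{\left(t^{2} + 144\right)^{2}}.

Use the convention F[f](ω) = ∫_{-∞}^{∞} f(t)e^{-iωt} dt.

F(ω) = \frac{\pi \left(1 - 12 \left|{\omega}\right|\right) e^{- 12 \left|{\omega}\right|}}{4}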